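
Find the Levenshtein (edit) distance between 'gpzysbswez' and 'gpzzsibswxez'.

Let D[i][j] be the edit distance between the first i characters of 'gpzysbswez' and the first j characters of 'gpzzsibswxez', with D[i][0] = i, D[0][j] = j, and D[i][j] = D[i-1][j-1] if the characters match, else 1 + min(D[i-1][j], D[i][j-1], D[i-1][j-1]). Filling the table (rows: prefixes of 'gpzysbswez', columns: prefixes of 'gpzzsibswxez'):
     ε  g  p  z  z  s  i  b  s  w  x  e  z
  ε  0  1  2  3  4  5  6  7  8  9 10 11 12
  g  1  0  1  2  3  4  5  6  7  8  9 10 11
  p  2  1  0  1  2  3  4  5  6  7  8  9 10
  z  3  2  1  0  1  2  3  4  5  6  7  8  9
  y  4  3  2  1  1  2  3  4  5  6  7  8  9
  s  5  4  3  2  2  1  2  3  4  5  6  7  8
  b  6  5  4  3  3  2  2  2  3  4  5  6  7
  s  7  6  5  4  4  3  3  3  2  3  4  5  6
  w  8  7  6  5  5  4  4  4  3  2  3  4  5
  e  9  8  7  6  6  5  5  5  4  3  3  3  4
  z 10  9  8  7  6  6  6  6  5  4  4  4  3
The bottom-right entry gives D[10][12] = 3, so no sequence of fewer than 3 edits works. Backtracking through the table gives one optimal edit sequence (3 edits):
  gpzysbswez → gpzzsbswez (sub y→z @4)
  gpzzsbswez → gpzzsibswez (ins i @6)
  gpzzsibswez → gpzzsibswxez (ins x @10)
Edit distance = 3.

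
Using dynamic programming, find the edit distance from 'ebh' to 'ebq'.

Let D[i][j] be the edit distance between the first i characters of 'ebh' and the first j characters of 'ebq', with D[i][0] = i, D[0][j] = j, and D[i][j] = D[i-1][j-1] if the characters match, else 1 + min(D[i-1][j], D[i][j-1], D[i-1][j-1]). Filling the table (rows: prefixes of 'ebh', columns: prefixes of 'ebq'):
     ε  e  b  q
  ε  0  1  2  3
  e  1  0  1  2
  b  2  1  0  1
  h  3  2  1  1
The bottom-right entry gives D[3][3] = 1, so no sequence of fewer than 1 edit works. Backtracking through the table gives one optimal edit sequence (1 edit):
  ebh → ebq (sub h→q @3)
Edit distance = 1.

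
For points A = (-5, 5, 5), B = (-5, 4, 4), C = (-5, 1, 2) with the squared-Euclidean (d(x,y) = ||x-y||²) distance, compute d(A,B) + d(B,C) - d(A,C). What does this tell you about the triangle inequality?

d(A,B) = 0² + 1² + 1² = 2, d(B,C) = 0² + 3² + 2² = 13, d(A,C) = 0² + 4² + 3² = 25.
d(A,B) + d(B,C) - d(A,C) = 2 + 13 - 25 = 15 - 25 = -10. This is < 0, so the triangle inequality FAILS for these points (squared-Euclidean is not a metric).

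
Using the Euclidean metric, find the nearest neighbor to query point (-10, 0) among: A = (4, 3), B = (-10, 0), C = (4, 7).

Distances: d(A) ≈ 14.3178, d(B) = 0, d(C) ≈ 15.6525. Nearest: B = (-10, 0) with distance 0.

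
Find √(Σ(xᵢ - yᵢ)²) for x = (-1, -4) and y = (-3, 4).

√(Σ(x_i - y_i)²) = √((-1 - (-3))² + (-4 - 4)²)
= √(2² + (-8)²) = √(4 + 64) = √68 ≈ 8.2462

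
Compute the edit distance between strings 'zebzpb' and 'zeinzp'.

Let D[i][j] be the edit distance between the first i characters of 'zebzpb' and the first j characters of 'zeinzp', with D[i][0] = i, D[0][j] = j, and D[i][j] = D[i-1][j-1] if the characters match, else 1 + min(D[i-1][j], D[i][j-1], D[i-1][j-1]). Filling the table (rows: prefixes of 'zebzpb', columns: prefixes of 'zeinzp'):
     ε  z  e  i  n  z  p
  ε  0  1  2  3  4  5  6
  z  1  0  1  2  3  4  5
  e  2  1  0  1  2  3  4
  b  3  2  1  1  2  3  4
  z  4  3  2  2  2  2  3
  p  5  4  3  3  3  3  2
  b  6  5  4  4  4  4  3
The bottom-right entry gives D[6][6] = 3, so no sequence of fewer than 3 edits works. Backtracking through the table gives one optimal edit sequence (3 edits):
  zebzpb → zeibzpb (ins i @3)
  zeibzpb → zeinzpb (sub b→n @4)
  zeinzpb → zeinzp (del b @7)
Edit distance = 3.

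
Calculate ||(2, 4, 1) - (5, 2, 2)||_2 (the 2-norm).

(Σ|x_i - y_i|^2)^(1/2) = (|2 - 5|^2 + |4 - 2|^2 + |1 - 2|^2)^(1/2)
= (3^2 + 2^2 + 1^2)^(1/2) = (9 + 4 + 1)^(1/2) = (14)^(1/2) ≈ 3.7417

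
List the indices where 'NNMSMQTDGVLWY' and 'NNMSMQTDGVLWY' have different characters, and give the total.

Differing positions: none. Hamming distance = 0.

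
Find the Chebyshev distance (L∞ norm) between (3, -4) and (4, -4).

max(|x_i - y_i|) = max(|3 - 4|, |-4 - (-4)|) = max(1, 0) = 1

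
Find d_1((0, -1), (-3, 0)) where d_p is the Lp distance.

Σ|x_i - y_i| = |0 - (-3)| + |-1 - 0| = 3 + 1 = 4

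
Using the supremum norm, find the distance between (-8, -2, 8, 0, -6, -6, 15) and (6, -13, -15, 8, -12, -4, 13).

max(|x_i - y_i|) = max(|-8 - 6|, |-2 - (-13)|, |8 - (-15)|, |0 - 8|, |-6 - (-12)|, |-6 - (-4)|, |15 - 13|) = max(14, 11, 23, 8, 6, 2, 2) = 23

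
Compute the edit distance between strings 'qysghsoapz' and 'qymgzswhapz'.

Let D[i][j] be the edit distance between the first i characters of 'qysghsoapz' and the first j characters of 'qymgzswhapz', with D[i][0] = i, D[0][j] = j, and D[i][j] = D[i-1][j-1] if the characters match, else 1 + min(D[i-1][j], D[i][j-1], D[i-1][j-1]). Filling the table (rows: prefixes of 'qysghsoapz', columns: prefixes of 'qymgzswhapz'):
     ε  q  y  m  g  z  s  w  h  a  p  z
  ε  0  1  2  3  4  5  6  7  8  9 10 11
  q  1  0  1  2  3  4  5  6  7  8  9 10
  y  2  1  0  1  2  3  4  5  6  7  8  9
  s  3  2  1  1  2  3  3  4  5  6  7  8
  g  4  3  2  2  1  2  3  4  5  6  7  8
  h  5  4  3  3  2  2  3  4  4  5  6  7
  s  6  5  4  4  3  3  2  3  4  5  6  7
  o  7  6  5  5  4  4  3  3  4  5  6  7
  a  8  7  6  6  5  5  4  4  4  4  5  6
  p  9  8  7  7  6  6  5  5  5  5  4  5
  z 10  9  8  8  7  6  6  6  6  6  5  4
The bottom-right entry gives D[10][11] = 4, so no sequence of fewer than 4 edits works. Backtracking through the table gives one optimal edit sequence (4 edits):
  qysghsoapz → qymghsoapz (sub s→m @3)
  qymghsoapz → qymgzsoapz (sub h→z @5)
  qymgzsoapz → qymgzswoapz (ins w @7)
  qymgzswoapz → qymgzswhapz (sub o→h @8)
Edit distance = 4.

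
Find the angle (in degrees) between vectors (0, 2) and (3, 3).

With u = (0, 2), v = (3, 3):
u·v = 0·3 + 2·3 = 0 + 6 = 6.
|u| = √(0² + 2²) = √4, |v| = √(3² + 3²) = √18, so |u||v| = √(4·18) = √72.
cos θ = (u·v)/(|u||v|) = 6/√72 ≈ 0.707107
θ = arccos(0.707107) ≈ 45°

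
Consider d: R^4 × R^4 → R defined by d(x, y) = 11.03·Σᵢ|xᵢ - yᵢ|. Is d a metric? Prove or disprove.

Yes. The L1 (Manhattan) norm induces a metric on R^4, and multiplying a metric by a positive constant 11.03 > 0 preserves all four axioms: non-negativity (11.03·||x-y|| ≥ 0), identity (11.03·||x-y|| = 0 ⟺ ||x-y|| = 0 ⟺ x = y), symmetry (||x-y|| = ||y-x||), and the triangle inequality (11.03·||x-z|| ≤ 11.03·||x-y|| + 11.03·||y-z||). So d is a metric.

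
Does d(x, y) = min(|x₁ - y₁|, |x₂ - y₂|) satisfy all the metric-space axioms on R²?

No. d fails identity of indiscernibles: take x = (-2, 0) and y = (-2, 2). Then d(x,y) = min(|-2 - (-2)|, |0 - 2|) = min(0, 2) = 0, yet x ≠ y.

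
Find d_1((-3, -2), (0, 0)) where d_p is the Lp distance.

Σ|x_i - y_i| = |-3 - 0| + |-2 - 0| = 3 + 2 = 5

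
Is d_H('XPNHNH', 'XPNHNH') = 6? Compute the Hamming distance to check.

Differing positions: none. Hamming distance = 0, so the claim that d_H = 6 is false.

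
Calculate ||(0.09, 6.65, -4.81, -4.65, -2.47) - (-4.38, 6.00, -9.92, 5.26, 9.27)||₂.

√(Σ(x_i - y_i)²) = √((0.09 - (-4.38))² + (6.65 - 6)² + (-4.81 - (-9.92))² + (-4.65 - 5.26)² + (-2.47 - 9.27)²)
= √(4.47² + 0.65² + 5.11² + (-9.91)² + (-11.74)²) = √(19.9809 + 0.4225 + 26.1121 + 98.2081 + 137.8276) = √282.5512 ≈ 16.8093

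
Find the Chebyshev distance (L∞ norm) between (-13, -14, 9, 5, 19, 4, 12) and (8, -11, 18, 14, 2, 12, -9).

max(|x_i - y_i|) = max(|-13 - 8|, |-14 - (-11)|, |9 - 18|, |5 - 14|, |19 - 2|, |4 - 12|, |12 - (-9)|) = max(21, 3, 9, 9, 17, 8, 21) = 21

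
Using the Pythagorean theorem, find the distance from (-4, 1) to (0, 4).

√(Σ(x_i - y_i)²) = √((-4 - 0)² + (1 - 4)²)
= √((-4)² + (-3)²) = √(16 + 9) = √25 = 5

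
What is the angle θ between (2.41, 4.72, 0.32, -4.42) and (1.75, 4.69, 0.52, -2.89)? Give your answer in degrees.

With u = (2.41, 4.72, 0.32, -4.42), v = (1.75, 4.69, 0.52, -2.89):
u·v = 2.41·1.75 + 4.72·4.69 + 0.32·0.52 + (-4.42)·(-2.89) = 4.2175 + 22.1368 + 0.1664 + 12.7738 = 39.2945.
|u| = √(2.41² + 4.72² + 0.32² + (-4.42)²) = √(5.8081 + 22.2784 + 0.1024 + 19.5364) = √47.7253, |v| = √(1.75² + 4.69² + 0.52² + (-2.89)²) = √(3.0625 + 21.9961 + 0.2704 + 8.3521) = √33.6811.
cos θ = (u·v)/(|u||v|) = 39.2945/(√47.7253·√33.6811) ≈ 0.980086
θ = arccos(0.980086) ≈ 11.45°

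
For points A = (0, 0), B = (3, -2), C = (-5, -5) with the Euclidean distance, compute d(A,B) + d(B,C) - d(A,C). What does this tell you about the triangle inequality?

d(A,B) = √(3² + 2²) = √13 ≈ 3.6056, d(B,C) = √(8² + 3²) = √73 ≈ 8.544, d(A,C) = √(5² + 5²) = √50 ≈ 7.0711.
d(A,B) + d(B,C) - d(A,C) = 3.6056 + 8.544 - 7.0711 = 12.1496 - 7.0711 = 5.0785 (to 4 decimal places). This is ≥ 0, so the triangle inequality holds for these points.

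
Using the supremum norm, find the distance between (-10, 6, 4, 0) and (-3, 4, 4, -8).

max(|x_i - y_i|) = max(|-10 - (-3)|, |6 - 4|, |4 - 4|, |0 - (-8)|) = max(7, 2, 0, 8) = 8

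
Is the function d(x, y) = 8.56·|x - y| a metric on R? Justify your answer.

Yes. Since |x - y| is a metric on R and 8.56 > 0, the positive scalar multiple 8.56·|x - y| is also a metric: scaling by a positive constant preserves non-negativity, identity (d=0 ⟺ |x-y|=0 ⟺ x=y), symmetry, and the triangle inequality.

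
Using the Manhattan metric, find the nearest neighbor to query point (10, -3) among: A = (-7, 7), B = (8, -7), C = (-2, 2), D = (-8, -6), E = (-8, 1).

Distances: d(A) = 27, d(B) = 6, d(C) = 17, d(D) = 21, d(E) = 22. Nearest: B = (8, -7) with distance 6.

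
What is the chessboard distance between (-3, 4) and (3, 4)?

max(|x_i - y_i|) = max(|-3 - 3|, |4 - 4|) = max(6, 0) = 6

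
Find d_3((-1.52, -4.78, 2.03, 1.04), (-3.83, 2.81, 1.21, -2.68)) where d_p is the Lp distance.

(Σ|x_i - y_i|^3)^(1/3) = (|-1.52 - (-3.83)|^3 + |-4.78 - 2.81|^3 + |2.03 - 1.21|^3 + |1.04 - (-2.68)|^3)^(1/3)
= (2.31^3 + 7.59^3 + 0.82^3 + 3.72^3)^(1/3) ≈ (12.3264 + 437.2455 + 0.5514 + 51.4788)^(1/3) = (501.6021)^(1/3) ≈ 7.9455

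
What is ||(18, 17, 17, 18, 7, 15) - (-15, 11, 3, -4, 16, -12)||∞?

max(|x_i - y_i|) = max(|18 - (-15)|, |17 - 11|, |17 - 3|, |18 - (-4)|, |7 - 16|, |15 - (-12)|) = max(33, 6, 14, 22, 9, 27) = 33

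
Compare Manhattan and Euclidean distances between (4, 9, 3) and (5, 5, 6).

L1 = |4 - 5| + |9 - 5| + |3 - 6| = 1 + 4 + 3 = 8
L2 = √(1² + 4² + 3²) = √26 ≈ 5.099
L1 ≥ L2 always (equality iff movement is along one axis); L1 > L2 here.
Ratio L1/L2 = 8/√26 ≈ 1.5689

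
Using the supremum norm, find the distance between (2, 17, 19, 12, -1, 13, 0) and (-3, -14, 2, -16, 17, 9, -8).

max(|x_i - y_i|) = max(|2 - (-3)|, |17 - (-14)|, |19 - 2|, |12 - (-16)|, |-1 - 17|, |13 - 9|, |0 - (-8)|) = max(5, 31, 17, 28, 18, 4, 8) = 31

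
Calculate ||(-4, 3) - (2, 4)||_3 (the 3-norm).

(Σ|x_i - y_i|^3)^(1/3) = (|-4 - 2|^3 + |3 - 4|^3)^(1/3)
= (6^3 + 1^3)^(1/3) = (216 + 1)^(1/3) = (217)^(1/3) ≈ 6.0092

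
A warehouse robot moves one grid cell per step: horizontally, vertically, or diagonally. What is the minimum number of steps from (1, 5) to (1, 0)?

max(|x_i - y_i|) = max(|1 - 1|, |5 - 0|) = max(0, 5) = 5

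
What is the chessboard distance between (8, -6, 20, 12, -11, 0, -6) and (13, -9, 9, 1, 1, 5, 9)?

max(|x_i - y_i|) = max(|8 - 13|, |-6 - (-9)|, |20 - 9|, |12 - 1|, |-11 - 1|, |0 - 5|, |-6 - 9|) = max(5, 3, 11, 11, 12, 5, 15) = 15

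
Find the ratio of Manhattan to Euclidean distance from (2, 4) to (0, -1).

L1 = |2 - 0| + |4 - (-1)| = 2 + 5 = 7
L2 = √(2² + 5²) = √29 ≈ 5.3852
L1 ≥ L2 always (equality iff movement is along one axis); L1 > L2 here.
Ratio L1/L2 = 7/√29 ≈ 1.2999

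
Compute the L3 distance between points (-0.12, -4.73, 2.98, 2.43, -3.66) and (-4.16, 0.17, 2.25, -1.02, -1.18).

(Σ|x_i - y_i|^3)^(1/3) = (|-0.12 - (-4.16)|^3 + |-4.73 - 0.17|^3 + |2.98 - 2.25|^3 + |2.43 - (-1.02)|^3 + |-3.66 - (-1.18)|^3)^(1/3)
= (4.04^3 + 4.9^3 + 0.73^3 + 3.45^3 + 2.48^3)^(1/3) ≈ (65.9393 + 117.649 + 0.389 + 41.0636 + 15.253)^(1/3) = (240.2939)^(1/3) ≈ 6.217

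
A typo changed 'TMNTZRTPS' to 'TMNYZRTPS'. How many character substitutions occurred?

Differing positions: 4. Hamming distance = 1.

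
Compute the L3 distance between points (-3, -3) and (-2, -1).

(Σ|x_i - y_i|^3)^(1/3) = (|-3 - (-2)|^3 + |-3 - (-1)|^3)^(1/3)
= (1^3 + 2^3)^(1/3) = (1 + 8)^(1/3) = (9)^(1/3) ≈ 2.0801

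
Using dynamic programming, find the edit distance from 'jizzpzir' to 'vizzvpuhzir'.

Let D[i][j] be the edit distance between the first i characters of 'jizzpzir' and the first j characters of 'vizzvpuhzir', with D[i][0] = i, D[0][j] = j, and D[i][j] = D[i-1][j-1] if the characters match, else 1 + min(D[i-1][j], D[i][j-1], D[i-1][j-1]). Filling the table (rows: prefixes of 'jizzpzir', columns: prefixes of 'vizzvpuhzir'):
     ε  v  i  z  z  v  p  u  h  z  i  r
  ε  0  1  2  3  4  5  6  7  8  9 10 11
  j  1  1  2  3  4  5  6  7  8  9 10 11
  i  2  2  1  2  3  4  5  6  7  8  9 10
  z  3  3  2  1  2  3  4  5  6  7  8  9
  z  4  4  3  2  1  2  3  4  5  6  7  8
  p  5  5  4  3  2  2  2  3  4  5  6  7
  z  6  6  5  4  3  3  3  3  4  4  5  6
  i  7  7  6  5  4  4  4  4  4  5  4  5
  r  8  8  7  6  5  5  5  5  5  5  5  4
The bottom-right entry gives D[8][11] = 4, so no sequence of fewer than 4 edits works. Backtracking through the table gives one optimal edit sequence (4 edits):
  jizzpzir → vizzpzir (sub j→v @1)
  vizzpzir → vizzvpzir (ins v @5)
  vizzvpzir → vizzvpuzir (ins u @7)
  vizzvpuzir → vizzvpuhzir (ins h @8)
Edit distance = 4.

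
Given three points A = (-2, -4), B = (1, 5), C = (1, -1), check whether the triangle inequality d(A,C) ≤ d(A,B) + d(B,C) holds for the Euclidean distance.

d(A,B) = √(3² + 9²) = √90 ≈ 9.4868, d(B,C) = √(0² + 6²) = √36 = 6, d(A,C) = √(3² + 3²) = √18 ≈ 4.2426.
d(A,C) ≈ 4.2426 ≤ 9.4868 + 6 = 15.4868. Triangle inequality is satisfied.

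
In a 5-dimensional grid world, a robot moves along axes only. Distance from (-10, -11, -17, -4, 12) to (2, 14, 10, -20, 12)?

Σ|x_i - y_i| = |-10 - 2| + |-11 - 14| + |-17 - 10| + |-4 - (-20)| + |12 - 12| = 12 + 25 + 27 + 16 + 0 = 80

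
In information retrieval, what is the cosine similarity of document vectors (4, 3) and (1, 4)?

With u = (4, 3), v = (1, 4):
u·v = 4·1 + 3·4 = 4 + 12 = 16.
|u| = √(4² + 3²) = √25, |v| = √(1² + 4²) = √17, so |u||v| = √(25·17) = √425.
cos θ = (u·v)/(|u||v|) = 16/√425 ≈ 0.7761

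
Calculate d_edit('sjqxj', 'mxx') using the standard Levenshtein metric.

Let D[i][j] be the edit distance between the first i characters of 'sjqxj' and the first j characters of 'mxx', with D[i][0] = i, D[0][j] = j, and D[i][j] = D[i-1][j-1] if the characters match, else 1 + min(D[i-1][j], D[i][j-1], D[i-1][j-1]). Filling the table (rows: prefixes of 'sjqxj', columns: prefixes of 'mxx'):
     ε  m  x  x
  ε  0  1  2  3
  s  1  1  2  3
  j  2  2  2  3
  q  3  3  3  3
  x  4  4  3  3
  j  5  5  4  4
The bottom-right entry gives D[5][3] = 4, so no sequence of fewer than 4 edits works. Backtracking through the table gives one optimal edit sequence (4 edits):
  sjqxj → jqxj (del s @1)
  jqxj → qxj (del j @1)
  qxj → mxj (sub q→m @1)
  mxj → mxx (sub j→x @3)
Edit distance = 4.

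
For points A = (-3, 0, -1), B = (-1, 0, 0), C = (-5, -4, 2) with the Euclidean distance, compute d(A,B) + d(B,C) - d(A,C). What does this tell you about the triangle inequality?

d(A,B) = √(2² + 0² + 1²) = √5 ≈ 2.2361, d(B,C) = √(4² + 4² + 2²) = √36 = 6, d(A,C) = √(2² + 4² + 3²) = √29 ≈ 5.3852.
d(A,B) + d(B,C) - d(A,C) = 2.2361 + 6 - 5.3852 = 8.2361 - 5.3852 = 2.8509 (to 4 decimal places). This is ≥ 0, so the triangle inequality holds for these points.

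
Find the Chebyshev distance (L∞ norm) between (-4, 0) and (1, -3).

max(|x_i - y_i|) = max(|-4 - 1|, |0 - (-3)|) = max(5, 3) = 5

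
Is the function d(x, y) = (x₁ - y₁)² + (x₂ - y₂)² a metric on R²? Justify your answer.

No. The squared Euclidean distance fails the triangle inequality. Counterexample: x = (0, 0), y = (3, 4), z = (6, 8). d(x,z) = 6² + 8² = 100, but d(x,y) + d(y,z) = (3² + 4²) + (3² + 4²) = 25 + 25 = 50. Since 100 > 50, the triangle inequality is violated. (Note: √d, the ordinary Euclidean distance, IS a metric.)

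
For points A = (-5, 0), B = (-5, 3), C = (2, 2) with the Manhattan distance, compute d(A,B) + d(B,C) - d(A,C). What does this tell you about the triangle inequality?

d(A,B) = 0 + 3 = 3, d(B,C) = 7 + 1 = 8, d(A,C) = 7 + 2 = 9.
d(A,B) + d(B,C) - d(A,C) = 3 + 8 - 9 = 11 - 9 = 2. This is ≥ 0, so the triangle inequality holds for these points.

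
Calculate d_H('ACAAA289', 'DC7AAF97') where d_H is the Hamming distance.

Differing positions: 1, 3, 6, 7, 8. Hamming distance = 5.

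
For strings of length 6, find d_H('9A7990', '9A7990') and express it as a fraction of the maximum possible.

Differing positions: none. Hamming distance = 0. The maximum possible Hamming distance for length-6 strings is 6, so d_H/6 = 0/6 = 0.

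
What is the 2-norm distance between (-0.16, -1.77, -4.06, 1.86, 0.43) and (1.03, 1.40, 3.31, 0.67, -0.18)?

(Σ|x_i - y_i|^2)^(1/2) = (|-0.16 - 1.03|^2 + |-1.77 - 1.4|^2 + |-4.06 - 3.31|^2 + |1.86 - 0.67|^2 + |0.43 - (-0.18)|^2)^(1/2)
= (1.19^2 + 3.17^2 + 7.37^2 + 1.19^2 + 0.61^2)^(1/2) = (1.4161 + 10.0489 + 54.3169 + 1.4161 + 0.3721)^(1/2) = (67.5701)^(1/2) ≈ 8.2201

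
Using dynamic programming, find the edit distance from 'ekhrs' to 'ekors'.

Let D[i][j] be the edit distance between the first i characters of 'ekhrs' and the first j characters of 'ekors', with D[i][0] = i, D[0][j] = j, and D[i][j] = D[i-1][j-1] if the characters match, else 1 + min(D[i-1][j], D[i][j-1], D[i-1][j-1]). Filling the table (rows: prefixes of 'ekhrs', columns: prefixes of 'ekors'):
     ε  e  k  o  r  s
  ε  0  1  2  3  4  5
  e  1  0  1  2  3  4
  k  2  1  0  1  2  3
  h  3  2  1  1  2  3
  r  4  3  2  2  1  2
  s  5  4  3  3  2  1
The bottom-right entry gives D[5][5] = 1, so no sequence of fewer than 1 edit works. Backtracking through the table gives one optimal edit sequence (1 edit):
  ekhrs → ekors (sub h→o @3)
Edit distance = 1.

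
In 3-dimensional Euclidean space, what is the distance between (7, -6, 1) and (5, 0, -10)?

√(Σ(x_i - y_i)²) = √((7 - 5)² + (-6 - 0)² + (1 - (-10))²)
= √(2² + (-6)² + 11²) = √(4 + 36 + 121) = √161 ≈ 12.6886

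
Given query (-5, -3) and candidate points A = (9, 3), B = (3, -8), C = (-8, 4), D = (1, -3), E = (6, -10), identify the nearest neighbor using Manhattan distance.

Distances: d(A) = 20, d(B) = 13, d(C) = 10, d(D) = 6, d(E) = 18. Nearest: D = (1, -3) with distance 6.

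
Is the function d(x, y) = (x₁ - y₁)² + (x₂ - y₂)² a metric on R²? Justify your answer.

No. The squared Euclidean distance fails the triangle inequality. Counterexample: x = (0, 0), y = (3, 1), z = (6, 2). d(x,z) = 6² + 2² = 40, but d(x,y) + d(y,z) = (3² + 1²) + (3² + 1²) = 10 + 10 = 20. Since 40 > 20, the triangle inequality is violated. (Note: √d, the ordinary Euclidean distance, IS a metric.)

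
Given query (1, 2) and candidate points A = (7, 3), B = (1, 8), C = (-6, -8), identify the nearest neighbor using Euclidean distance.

Distances: d(A) ≈ 6.0828, d(B) = 6, d(C) ≈ 12.2066. Nearest: B = (1, 8) with distance 6.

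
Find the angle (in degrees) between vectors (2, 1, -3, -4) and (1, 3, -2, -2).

With u = (2, 1, -3, -4), v = (1, 3, -2, -2):
u·v = 2·1 + 1·3 + (-3)·(-2) + (-4)·(-2) = 2 + 3 + 6 + 8 = 19.
|u| = √(2² + 1² + (-3)² + (-4)²) = √30, |v| = √(1² + 3² + (-2)² + (-2)²) = √18, so |u||v| = √(30·18) = √540.
cos θ = (u·v)/(|u||v|) = 19/√540 ≈ 0.81763
θ = arccos(0.81763) ≈ 35.15°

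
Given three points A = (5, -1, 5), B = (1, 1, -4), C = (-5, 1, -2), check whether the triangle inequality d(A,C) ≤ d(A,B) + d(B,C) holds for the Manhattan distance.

d(A,B) = 4 + 2 + 9 = 15, d(B,C) = 6 + 0 + 2 = 8, d(A,C) = 10 + 2 + 7 = 19.
d(A,C) = 19 ≤ 15 + 8 = 23. Triangle inequality is satisfied.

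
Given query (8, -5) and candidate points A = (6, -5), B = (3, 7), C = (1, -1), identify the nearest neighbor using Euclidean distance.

Distances: d(A) = 2, d(B) = 13, d(C) ≈ 8.0623. Nearest: A = (6, -5) with distance 2.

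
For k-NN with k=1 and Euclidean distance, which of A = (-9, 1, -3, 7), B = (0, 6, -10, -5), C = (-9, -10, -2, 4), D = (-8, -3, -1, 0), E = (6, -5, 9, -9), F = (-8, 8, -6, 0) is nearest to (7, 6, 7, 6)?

Distances: d(A) ≈ 19.5448, d(B) ≈ 21.4243, d(C) ≈ 24.4336, d(D) ≈ 20.1494, d(E) ≈ 18.735, d(F) ≈ 20.8327. Nearest: E = (6, -5, 9, -9) with distance 18.735.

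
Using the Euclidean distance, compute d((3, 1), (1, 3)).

(Σ|x_i - y_i|^2)^(1/2) = (|3 - 1|^2 + |1 - 3|^2)^(1/2)
= (2^2 + 2^2)^(1/2) = (4 + 4)^(1/2) = (8)^(1/2) ≈ 2.8284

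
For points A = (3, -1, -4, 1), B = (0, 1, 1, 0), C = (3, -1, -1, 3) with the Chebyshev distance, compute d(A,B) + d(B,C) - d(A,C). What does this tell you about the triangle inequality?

d(A,B) = max(3, 2, 5, 1) = 5, d(B,C) = max(3, 2, 2, 3) = 3, d(A,C) = max(0, 0, 3, 2) = 3.
d(A,B) + d(B,C) - d(A,C) = 5 + 3 - 3 = 8 - 3 = 5. This is ≥ 0, so the triangle inequality holds for these points.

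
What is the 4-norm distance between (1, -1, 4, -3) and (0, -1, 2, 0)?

(Σ|x_i - y_i|^4)^(1/4) = (|1 - 0|^4 + |-1 - (-1)|^4 + |4 - 2|^4 + |-3 - 0|^4)^(1/4)
= (1^4 + 0^4 + 2^4 + 3^4)^(1/4) = (1 + 0 + 16 + 81)^(1/4) = (98)^(1/4) ≈ 3.1463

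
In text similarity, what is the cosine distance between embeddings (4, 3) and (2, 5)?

With u = (4, 3), v = (2, 5):
u·v = 4·2 + 3·5 = 8 + 15 = 23.
|u| = √(4² + 3²) = √25, |v| = √(2² + 5²) = √29, so |u||v| = √(25·29) = √725.
cos θ = (u·v)/(|u||v|) = 23/√725 ≈ 0.8542
Cosine distance = 1 - cos θ ≈ 1 - 0.8542 = 0.1458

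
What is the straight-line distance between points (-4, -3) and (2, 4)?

√(Σ(x_i - y_i)²) = √((-4 - 2)² + (-3 - 4)²)
= √((-6)² + (-7)²) = √(36 + 49) = √85 ≈ 9.2195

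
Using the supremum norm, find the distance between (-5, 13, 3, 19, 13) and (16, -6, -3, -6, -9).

max(|x_i - y_i|) = max(|-5 - 16|, |13 - (-6)|, |3 - (-3)|, |19 - (-6)|, |13 - (-9)|) = max(21, 19, 6, 25, 22) = 25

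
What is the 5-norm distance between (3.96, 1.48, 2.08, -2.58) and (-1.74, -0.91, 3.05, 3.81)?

(Σ|x_i - y_i|^5)^(1/5) = (|3.96 - (-1.74)|^5 + |1.48 - (-0.91)|^5 + |2.08 - 3.05|^5 + |-2.58 - 3.81|^5)^(1/5)
= (5.7^5 + 2.39^5 + 0.97^5 + 6.39^5)^(1/5) ≈ (6016.9206 + 77.9811 + 0.8587 + 10653.7939)^(1/5) = (16749.5543)^(1/5) ≈ 6.9952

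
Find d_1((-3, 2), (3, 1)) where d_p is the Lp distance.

Σ|x_i - y_i| = |-3 - 3| + |2 - 1| = 6 + 1 = 7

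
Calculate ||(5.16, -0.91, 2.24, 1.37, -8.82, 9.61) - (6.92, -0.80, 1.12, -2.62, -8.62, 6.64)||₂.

√(Σ(x_i - y_i)²) = √((5.16 - 6.92)² + (-0.91 - (-0.8))² + (2.24 - 1.12)² + (1.37 - (-2.62))² + (-8.82 - (-8.62))² + (9.61 - 6.64)²)
= √((-1.76)² + (-0.11)² + 1.12² + 3.99² + (-0.2)² + 2.97²) = √(3.0976 + 0.0121 + 1.2544 + 15.9201 + 0.04 + 8.8209) = √29.1451 ≈ 5.3986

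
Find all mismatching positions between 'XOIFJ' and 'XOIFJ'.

Differing positions: none. Hamming distance = 0.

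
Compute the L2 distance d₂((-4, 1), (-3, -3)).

√(Σ(x_i - y_i)²) = √((-4 - (-3))² + (1 - (-3))²)
= √((-1)² + 4²) = √(1 + 16) = √17 ≈ 4.1231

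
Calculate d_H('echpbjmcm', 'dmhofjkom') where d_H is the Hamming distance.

Differing positions: 1, 2, 4, 5, 7, 8. Hamming distance = 6.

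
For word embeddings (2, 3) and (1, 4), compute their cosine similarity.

With u = (2, 3), v = (1, 4):
u·v = 2·1 + 3·4 = 2 + 12 = 14.
|u| = √(2² + 3²) = √13, |v| = √(1² + 4²) = √17, so |u||v| = √(13·17) = √221.
cos θ = (u·v)/(|u||v|) = 14/√221 ≈ 0.9417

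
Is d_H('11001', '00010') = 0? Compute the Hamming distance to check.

Differing positions: 1, 2, 4, 5. Hamming distance = 4, so the claim that d_H = 0 is false.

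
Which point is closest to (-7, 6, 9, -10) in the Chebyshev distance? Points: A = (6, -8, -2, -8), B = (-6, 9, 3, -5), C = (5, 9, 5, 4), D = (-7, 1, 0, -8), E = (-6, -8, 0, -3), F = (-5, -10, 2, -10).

Distances: d(A) = 14, d(B) = 6, d(C) = 14, d(D) = 9, d(E) = 14, d(F) = 16. Nearest: B = (-6, 9, 3, -5) with distance 6.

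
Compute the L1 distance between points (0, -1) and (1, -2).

Σ|x_i - y_i| = |0 - 1| + |-1 - (-2)| = 1 + 1 = 2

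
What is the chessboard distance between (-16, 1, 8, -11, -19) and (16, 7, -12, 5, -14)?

max(|x_i - y_i|) = max(|-16 - 16|, |1 - 7|, |8 - (-12)|, |-11 - 5|, |-19 - (-14)|) = max(32, 6, 20, 16, 5) = 32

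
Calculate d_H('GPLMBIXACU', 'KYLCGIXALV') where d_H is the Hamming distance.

Differing positions: 1, 2, 4, 5, 9, 10. Hamming distance = 6.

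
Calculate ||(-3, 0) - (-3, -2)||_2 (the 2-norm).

(Σ|x_i - y_i|^2)^(1/2) = (|-3 - (-3)|^2 + |0 - (-2)|^2)^(1/2)
= (0^2 + 2^2)^(1/2) = (0 + 4)^(1/2) = (4)^(1/2) = 2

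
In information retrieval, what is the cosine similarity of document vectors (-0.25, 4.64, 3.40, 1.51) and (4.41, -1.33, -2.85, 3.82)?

With u = (-0.25, 4.64, 3.40, 1.51), v = (4.41, -1.33, -2.85, 3.82):
u·v = (-0.25)·4.41 + 4.64·(-1.33) + 3.4·(-2.85) + 1.51·3.82 = (-1.1025) + (-6.1712) + (-9.69) + 5.7682 = -11.1955.
|u| = √((-0.25)² + 4.64² + 3.4² + 1.51²) = √(0.0625 + 21.5296 + 11.56 + 2.2801) = √35.4322, |v| = √(4.41² + (-1.33)² + (-2.85)² + 3.82²) = √(19.4481 + 1.7689 + 8.1225 + 14.5924) = √43.9319.
cos θ = (u·v)/(|u||v|) = -11.1955/(√35.4322·√43.9319) ≈ -0.2838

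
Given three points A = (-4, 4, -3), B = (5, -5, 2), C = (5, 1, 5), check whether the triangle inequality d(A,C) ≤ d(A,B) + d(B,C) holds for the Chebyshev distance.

d(A,B) = max(9, 9, 5) = 9, d(B,C) = max(0, 6, 3) = 6, d(A,C) = max(9, 3, 8) = 9.
d(A,C) = 9 ≤ 9 + 6 = 15. Triangle inequality is satisfied.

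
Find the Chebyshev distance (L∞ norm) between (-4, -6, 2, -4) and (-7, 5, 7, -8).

max(|x_i - y_i|) = max(|-4 - (-7)|, |-6 - 5|, |2 - 7|, |-4 - (-8)|) = max(3, 11, 5, 4) = 11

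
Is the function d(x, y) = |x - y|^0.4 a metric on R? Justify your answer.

Yes. With 0 < p = 0.4 ≤ 1, d(x,y) = |x-y|^0.4 is a metric on R. Non-negativity and symmetry are immediate; |x-y|^0.4 = 0 ⟺ |x-y| = 0 ⟺ x = y. For the triangle inequality, the function t ↦ t^0.4 is subadditive on [0,∞) when p ≤ 1, so |x-z|^0.4 ≤ (|x-y| + |y-z|)^0.4 ≤ |x-y|^0.4 + |y-z|^0.4.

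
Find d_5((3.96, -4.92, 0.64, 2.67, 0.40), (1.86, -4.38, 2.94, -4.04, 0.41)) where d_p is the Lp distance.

(Σ|x_i - y_i|^5)^(1/5) = (|3.96 - 1.86|^5 + |-4.92 - (-4.38)|^5 + |0.64 - 2.94|^5 + |2.67 - (-4.04)|^5 + |0.4 - 0.41|^5)^(1/5)
= (2.1^5 + 0.54^5 + 2.3^5 + 6.71^5 + 0.01^5)^(1/5) ≈ (40.841 + 0.0459 + 64.3634 + 13602.3079 + 0)^(1/5) = (13707.5582)^(1/5) ≈ 6.7204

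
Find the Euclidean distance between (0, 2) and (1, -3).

√(Σ(x_i - y_i)²) = √((0 - 1)² + (2 - (-3))²)
= √((-1)² + 5²) = √(1 + 25) = √26 ≈ 5.099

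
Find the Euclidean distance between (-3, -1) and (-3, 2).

√(Σ(x_i - y_i)²) = √((-3 - (-3))² + (-1 - 2)²)
= √(0² + (-3)²) = √(0 + 9) = √9 = 3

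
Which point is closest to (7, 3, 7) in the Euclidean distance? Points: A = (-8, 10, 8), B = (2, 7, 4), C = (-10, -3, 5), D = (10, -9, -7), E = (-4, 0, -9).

Distances: d(A) ≈ 16.5831, d(B) ≈ 7.0711, d(C) ≈ 18.1384, d(D) ≈ 18.6815, d(E) ≈ 19.6469. Nearest: B = (2, 7, 4) with distance 7.0711.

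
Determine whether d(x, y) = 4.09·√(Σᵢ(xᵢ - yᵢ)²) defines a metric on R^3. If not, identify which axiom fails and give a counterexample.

Yes. The L2 (Euclidean) norm induces a metric on R^3, and multiplying a metric by a positive constant 4.09 > 0 preserves all four axioms: non-negativity (4.09·||x-y|| ≥ 0), identity (4.09·||x-y|| = 0 ⟺ ||x-y|| = 0 ⟺ x = y), symmetry (||x-y|| = ||y-x||), and the triangle inequality (4.09·||x-z|| ≤ 4.09·||x-y|| + 4.09·||y-z||). So d is a metric.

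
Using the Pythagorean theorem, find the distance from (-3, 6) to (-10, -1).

√(Σ(x_i - y_i)²) = √((-3 - (-10))² + (6 - (-1))²)
= √(7² + 7²) = √(49 + 49) = √98 ≈ 9.8995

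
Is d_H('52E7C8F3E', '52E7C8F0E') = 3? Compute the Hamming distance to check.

Differing positions: 8. Hamming distance = 1, so the claim that d_H = 3 is false.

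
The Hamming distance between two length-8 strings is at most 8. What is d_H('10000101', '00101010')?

Differing positions: 1, 3, 5, 6, 7, 8. Hamming distance = 6. The maximum possible Hamming distance for length-8 strings is 8, so d_H/8 = 6/8 = 0.75.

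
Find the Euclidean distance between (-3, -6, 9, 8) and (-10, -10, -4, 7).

√(Σ(x_i - y_i)²) = √((-3 - (-10))² + (-6 - (-10))² + (9 - (-4))² + (8 - 7)²)
= √(7² + 4² + 13² + 1²) = √(49 + 16 + 169 + 1) = √235 ≈ 15.3297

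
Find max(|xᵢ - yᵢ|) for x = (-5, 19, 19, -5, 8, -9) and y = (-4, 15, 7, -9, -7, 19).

max(|x_i - y_i|) = max(|-5 - (-4)|, |19 - 15|, |19 - 7|, |-5 - (-9)|, |8 - (-7)|, |-9 - 19|) = max(1, 4, 12, 4, 15, 28) = 28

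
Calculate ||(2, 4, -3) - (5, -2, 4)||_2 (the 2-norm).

(Σ|x_i - y_i|^2)^(1/2) = (|2 - 5|^2 + |4 - (-2)|^2 + |-3 - 4|^2)^(1/2)
= (3^2 + 6^2 + 7^2)^(1/2) = (9 + 36 + 49)^(1/2) = (94)^(1/2) ≈ 9.6954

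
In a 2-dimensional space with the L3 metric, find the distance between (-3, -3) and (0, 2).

(Σ|x_i - y_i|^3)^(1/3) = (|-3 - 0|^3 + |-3 - 2|^3)^(1/3)
= (3^3 + 5^3)^(1/3) = (27 + 125)^(1/3) = (152)^(1/3) ≈ 5.3368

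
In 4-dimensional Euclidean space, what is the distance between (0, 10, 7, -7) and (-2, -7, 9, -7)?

√(Σ(x_i - y_i)²) = √((0 - (-2))² + (10 - (-7))² + (7 - 9)² + (-7 - (-7))²)
= √(2² + 17² + (-2)² + 0²) = √(4 + 289 + 4 + 0) = √297 ≈ 17.2337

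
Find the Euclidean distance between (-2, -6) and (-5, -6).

√(Σ(x_i - y_i)²) = √((-2 - (-5))² + (-6 - (-6))²)
= √(3² + 0²) = √(9 + 0) = √9 = 3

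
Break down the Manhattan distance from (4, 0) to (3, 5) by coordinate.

Σ|x_i - y_i| = |4 - 3| + |0 - 5| = 1 + 5 = 6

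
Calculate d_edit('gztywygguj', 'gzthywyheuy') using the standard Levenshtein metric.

Let D[i][j] be the edit distance between the first i characters of 'gztywygguj' and the first j characters of 'gzthywyheuy', with D[i][0] = i, D[0][j] = j, and D[i][j] = D[i-1][j-1] if the characters match, else 1 + min(D[i-1][j], D[i][j-1], D[i-1][j-1]). Filling the table (rows: prefixes of 'gztywygguj', columns: prefixes of 'gzthywyheuy'):
     ε  g  z  t  h  y  w  y  h  e  u  y
  ε  0  1  2  3  4  5  6  7  8  9 10 11
  g  1  0  1  2  3  4  5  6  7  8  9 10
  z  2  1  0  1  2  3  4  5  6  7  8  9
  t  3  2  1  0  1  2  3  4  5  6  7  8
  y  4  3  2  1  1  1  2  3  4  5  6  7
  w  5  4  3  2  2  2  1  2  3  4  5  6
  y  6  5  4  3  3  2  2  1  2  3  4  5
  g  7  6  5  4  4  3  3  2  2  3  4  5
  g  8  7  6  5  5  4  4  3  3  3  4  5
  u  9  8  7  6  6  5  5  4  4  4  3  4
  j 10  9  8  7  7  6  6  5  5  5  4  4
The bottom-right entry gives D[10][11] = 4, so no sequence of fewer than 4 edits works. Backtracking through the table gives one optimal edit sequence (4 edits):
  gztywygguj → gzthywygguj (ins h @4)
  gzthywygguj → gzthywyhguj (sub g→h @8)
  gzthywyhguj → gzthywyheuj (sub g→e @9)
  gzthywyheuj → gzthywyheuy (sub j→y @11)
Edit distance = 4.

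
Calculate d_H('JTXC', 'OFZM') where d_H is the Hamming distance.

Differing positions: 1, 2, 3, 4. Hamming distance = 4.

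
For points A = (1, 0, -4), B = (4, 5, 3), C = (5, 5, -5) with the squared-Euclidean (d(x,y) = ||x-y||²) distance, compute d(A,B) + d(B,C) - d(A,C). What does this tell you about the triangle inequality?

d(A,B) = 3² + 5² + 7² = 83, d(B,C) = 1² + 0² + 8² = 65, d(A,C) = 4² + 5² + 1² = 42.
d(A,B) + d(B,C) - d(A,C) = 83 + 65 - 42 = 148 - 42 = 106. This is ≥ 0, so the triangle inequality holds for these points.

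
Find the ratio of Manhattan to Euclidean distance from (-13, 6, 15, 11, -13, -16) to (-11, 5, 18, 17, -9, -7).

L1 = |-13 - (-11)| + |6 - 5| + |15 - 18| + |11 - 17| + |-13 - (-9)| + |-16 - (-7)| = 2 + 1 + 3 + 6 + 4 + 9 = 25
L2 = √(2² + 1² + 3² + 6² + 4² + 9²) = √147 ≈ 12.1244
L1 ≥ L2 always (equality iff movement is along one axis); L1 > L2 here.
Ratio L1/L2 = 25/√147 ≈ 2.062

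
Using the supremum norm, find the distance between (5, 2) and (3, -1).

max(|x_i - y_i|) = max(|5 - 3|, |2 - (-1)|) = max(2, 3) = 3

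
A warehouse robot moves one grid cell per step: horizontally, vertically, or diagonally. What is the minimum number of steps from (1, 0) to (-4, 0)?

max(|x_i - y_i|) = max(|1 - (-4)|, |0 - 0|) = max(5, 0) = 5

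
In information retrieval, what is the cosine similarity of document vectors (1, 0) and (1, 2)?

With u = (1, 0), v = (1, 2):
u·v = 1·1 + 0·2 = 1 + 0 = 1.
|u| = √(1² + 0²) = √1, |v| = √(1² + 2²) = √5, so |u||v| = √(1·5) = √5.
cos θ = (u·v)/(|u||v|) = 1/√5 ≈ 0.4472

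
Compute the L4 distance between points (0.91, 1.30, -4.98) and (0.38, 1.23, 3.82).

(Σ|x_i - y_i|^4)^(1/4) = (|0.91 - 0.38|^4 + |1.3 - 1.23|^4 + |-4.98 - 3.82|^4)^(1/4)
= (0.53^4 + 0.07^4 + 8.8^4)^(1/4) ≈ (0.0789 + 0 + 5996.9536)^(1/4) = (5997.0325)^(1/4) ≈ 8.8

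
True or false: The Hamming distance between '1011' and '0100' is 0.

Differing positions: 1, 2, 3, 4. Hamming distance = 4, so the claim that d_H = 0 is false.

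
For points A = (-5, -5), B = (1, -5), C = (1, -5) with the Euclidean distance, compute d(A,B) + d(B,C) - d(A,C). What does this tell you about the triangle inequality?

d(A,B) = √(6² + 0²) = √36 = 6, d(B,C) = √(0² + 0²) = √0 = 0, d(A,C) = √(6² + 0²) = √36 = 6.
d(A,B) + d(B,C) - d(A,C) = 6 + 0 - 6 = 6 - 6 = 0. This is ≥ 0, so the triangle inequality holds for these points.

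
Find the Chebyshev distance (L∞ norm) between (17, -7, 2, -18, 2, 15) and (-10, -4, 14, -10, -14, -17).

max(|x_i - y_i|) = max(|17 - (-10)|, |-7 - (-4)|, |2 - 14|, |-18 - (-10)|, |2 - (-14)|, |15 - (-17)|) = max(27, 3, 12, 8, 16, 32) = 32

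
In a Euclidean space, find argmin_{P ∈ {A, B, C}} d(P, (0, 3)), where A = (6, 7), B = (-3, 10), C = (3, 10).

Distances: d(A) ≈ 7.2111, d(B) ≈ 7.6158, d(C) ≈ 7.6158. Nearest: A = (6, 7) with distance 7.2111.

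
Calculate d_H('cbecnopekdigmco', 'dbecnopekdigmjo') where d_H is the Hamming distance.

Differing positions: 1, 14. Hamming distance = 2.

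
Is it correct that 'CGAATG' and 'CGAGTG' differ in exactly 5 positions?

Differing positions: 4. Hamming distance = 1, so the claim that d_H = 5 is false.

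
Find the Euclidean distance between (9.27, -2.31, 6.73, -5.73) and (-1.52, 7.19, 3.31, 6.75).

√(Σ(x_i - y_i)²) = √((9.27 - (-1.52))² + (-2.31 - 7.19)² + (6.73 - 3.31)² + (-5.73 - 6.75)²)
= √(10.79² + (-9.5)² + 3.42² + (-12.48)²) = √(116.4241 + 90.25 + 11.6964 + 155.7504) = √374.1209 ≈ 19.3422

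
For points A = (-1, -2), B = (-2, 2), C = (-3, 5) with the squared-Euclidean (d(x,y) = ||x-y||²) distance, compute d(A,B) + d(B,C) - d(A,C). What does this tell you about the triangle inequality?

d(A,B) = 1² + 4² = 17, d(B,C) = 1² + 3² = 10, d(A,C) = 2² + 7² = 53.
d(A,B) + d(B,C) - d(A,C) = 17 + 10 - 53 = 27 - 53 = -26. This is < 0, so the triangle inequality FAILS for these points (squared-Euclidean is not a metric).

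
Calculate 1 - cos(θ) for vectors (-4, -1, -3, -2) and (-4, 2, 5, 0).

With u = (-4, -1, -3, -2), v = (-4, 2, 5, 0):
u·v = (-4)·(-4) + (-1)·2 + (-3)·5 + (-2)·0 = 16 + (-2) + (-15) + 0 = -1.
|u| = √((-4)² + (-1)² + (-3)² + (-2)²) = √30, |v| = √((-4)² + 2² + 5² + 0²) = √45, so |u||v| = √(30·45) = √1350.
cos θ = (u·v)/(|u||v|) = -1/√1350 ≈ -0.0272
Cosine distance = 1 - cos θ ≈ 1 - (-0.0272) = 1.0272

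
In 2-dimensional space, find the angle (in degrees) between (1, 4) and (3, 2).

With u = (1, 4), v = (3, 2):
u·v = 1·3 + 4·2 = 3 + 8 = 11.
|u| = √(1² + 4²) = √17, |v| = √(3² + 2²) = √13, so |u||v| = √(17·13) = √221.
cos θ = (u·v)/(|u||v|) = 11/√221 ≈ 0.73994
θ = arccos(0.73994) ≈ 42.27°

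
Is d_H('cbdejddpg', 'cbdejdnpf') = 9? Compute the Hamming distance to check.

Differing positions: 7, 9. Hamming distance = 2, so the claim that d_H = 9 is false.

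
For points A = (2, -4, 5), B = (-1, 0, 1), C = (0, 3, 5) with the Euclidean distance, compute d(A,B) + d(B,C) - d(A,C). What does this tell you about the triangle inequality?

d(A,B) = √(3² + 4² + 4²) = √41 ≈ 6.4031, d(B,C) = √(1² + 3² + 4²) = √26 ≈ 5.099, d(A,C) = √(2² + 7² + 0²) = √53 ≈ 7.2801.
d(A,B) + d(B,C) - d(A,C) = 6.4031 + 5.099 - 7.2801 = 11.5021 - 7.2801 = 4.222 (to 4 decimal places). This is ≥ 0, so the triangle inequality holds for these points.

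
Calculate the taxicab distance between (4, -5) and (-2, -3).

Σ|x_i - y_i| = |4 - (-2)| + |-5 - (-3)| = 6 + 2 = 8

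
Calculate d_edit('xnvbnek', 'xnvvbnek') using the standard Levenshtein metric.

Let D[i][j] be the edit distance between the first i characters of 'xnvbnek' and the first j characters of 'xnvvbnek', with D[i][0] = i, D[0][j] = j, and D[i][j] = D[i-1][j-1] if the characters match, else 1 + min(D[i-1][j], D[i][j-1], D[i-1][j-1]). Filling the table (rows: prefixes of 'xnvbnek', columns: prefixes of 'xnvvbnek'):
     ε  x  n  v  v  b  n  e  k
  ε  0  1  2  3  4  5  6  7  8
  x  1  0  1  2  3  4  5  6  7
  n  2  1  0  1  2  3  4  5  6
  v  3  2  1  0  1  2  3  4  5
  b  4  3  2  1  1  1  2  3  4
  n  5  4  3  2  2  2  1  2  3
  e  6  5  4  3  3  3  2  1  2
  k  7  6  5  4  4  4  3  2  1
The bottom-right entry gives D[7][8] = 1, so no sequence of fewer than 1 edit works. Backtracking through the table gives one optimal edit sequence (1 edit):
  xnvbnek → xnvvbnek (ins v @3)
Edit distance = 1.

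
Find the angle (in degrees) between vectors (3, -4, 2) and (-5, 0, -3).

With u = (3, -4, 2), v = (-5, 0, -3):
u·v = 3·(-5) + (-4)·0 + 2·(-3) = (-15) + 0 + (-6) = -21.
|u| = √(3² + (-4)² + 2²) = √29, |v| = √((-5)² + 0² + (-3)²) = √34, so |u||v| = √(29·34) = √986.
cos θ = (u·v)/(|u||v|) = -21/√986 ≈ -0.668776
θ = arccos(-0.668776) ≈ 131.97°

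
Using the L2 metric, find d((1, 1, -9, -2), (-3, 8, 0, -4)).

√(Σ(x_i - y_i)²) = √((1 - (-3))² + (1 - 8)² + (-9 - 0)² + (-2 - (-4))²)
= √(4² + (-7)² + (-9)² + 2²) = √(16 + 49 + 81 + 4) = √150 ≈ 12.2474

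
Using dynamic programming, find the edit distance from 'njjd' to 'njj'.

Let D[i][j] be the edit distance between the first i characters of 'njjd' and the first j characters of 'njj', with D[i][0] = i, D[0][j] = j, and D[i][j] = D[i-1][j-1] if the characters match, else 1 + min(D[i-1][j], D[i][j-1], D[i-1][j-1]). Filling the table (rows: prefixes of 'njjd', columns: prefixes of 'njj'):
     ε  n  j  j
  ε  0  1  2  3
  n  1  0  1  2
  j  2  1  0  1
  j  3  2  1  0
  d  4  3  2  1
The bottom-right entry gives D[4][3] = 1, so no sequence of fewer than 1 edit works. Backtracking through the table gives one optimal edit sequence (1 edit):
  njjd → njj (del d @4)
Edit distance = 1.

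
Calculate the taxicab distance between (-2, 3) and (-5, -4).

Σ|x_i - y_i| = |-2 - (-5)| + |3 - (-4)| = 3 + 7 = 10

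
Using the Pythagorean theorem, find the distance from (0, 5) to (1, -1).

√(Σ(x_i - y_i)²) = √((0 - 1)² + (5 - (-1))²)
= √((-1)² + 6²) = √(1 + 36) = √37 ≈ 6.0828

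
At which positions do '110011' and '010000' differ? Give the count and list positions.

Differing positions: 1, 5, 6. Hamming distance = 3.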